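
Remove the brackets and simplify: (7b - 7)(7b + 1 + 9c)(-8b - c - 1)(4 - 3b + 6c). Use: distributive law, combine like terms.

(7b - 7)(7b + 1 + 9c)(-8b - c - 1)(4 - 3b + 6c)
= (49b^2 + 7b + 63bc - 49b - 7 - 63c)(-8b - c - 1)(4 - 3b + 6c)    [distributive law]
= (49b^2 - 42b + 63bc - 7 - 63c)(-8b - c - 1)(4 - 3b + 6c)    [combine like terms]
= (-392b^3 - 49b^2c - 49b^2 + 336b^2 + 42bc + 42b - 504b^2c - 63bc^2 - 63bc + 56b + 7c + 7 + 504bc + 63c^2 + 63c)(4 - 3b + 6c)    [distributive law]
= (-392b^3 - 553b^2c + 287b^2 + 483bc + 98b - 63bc^2 + 70c + 7 + 63c^2)(4 - 3b + 6c)    [combine like terms]
= -1568b^3 + 1176b^4 - 2352b^3c - 2212b^2c + 1659b^3c - 3318b^2c^2 + 1148b^2 - 861b^3 + 1722b^2c + 1932bc - 1449b^2c + 2898bc^2 + 392b - 294b^2 + 588bc - 252bc^2 + 189b^2c^2 - 378bc^3 + 280c - 210bc + 420c^2 + 28 - 21b + 42c + 252c^2 - 189bc^2 + 378c^3    [distributive law]
= -2429b^3 + 1176b^4 - 693b^3c - 1939b^2c - 3129b^2c^2 + 854b^2 + 2310bc + 2457bc^2 + 371b - 378bc^3 + 322c + 672c^2 + 28 + 378c^3    [combine like terms]

-2429b^3 + 1176b^4 - 693b^3c - 1939b^2c - 3129b^2c^2 + 854b^2 + 2310bc + 2457bc^2 + 371b - 378bc^3 + 322c + 672c^2 + 28 + 378c^3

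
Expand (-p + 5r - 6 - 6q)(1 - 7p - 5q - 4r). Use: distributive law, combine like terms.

(-p + 5r - 6 - 6q)(1 - 7p - 5q - 4r)
= -p + 7p² + 5pq + 4pr + 5r - 35pr - 25qr - 20r² - 6 + 42p + 30q + 24r - 6q + 42pq + 30q² + 24qr    [distributive law]
= 41p + 7p² + 47pq - 31pr + 29r - qr - 20r² - 6 + 24q + 30q²    [combine like terms]

41p + 7p² + 47pq - 31pr + 29r - qr - 20r² - 6 + 24q + 30q²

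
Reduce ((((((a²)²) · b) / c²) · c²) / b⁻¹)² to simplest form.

((((((a²)²) · b) / c²) · c²) / b⁻¹)²
= ((((((a²)²) · b) / c²) · c²)²) / ((b⁻¹)²)    [power of a quotient]
= ((((((a²)²) · b) / c²)²) · ((c²)²)) / ((b⁻¹)²)    [power of a product]
= ((((((a²)²) · b)²) / ((c²)²)) · ((c²)²)) / ((b⁻¹)²)    [power of a quotient]
= ((((((a²)²)²) · (b²)) / ((c²)²)) · ((c²)²)) / ((b⁻¹)²)    [power of a product]
= (((((a²)⁴) · (b²)) / ((c²)²)) · ((c²)²)) / ((b⁻¹)²)    [power of a power]
= (((a⁸ · (b²)) / ((c²)²)) · ((c²)²)) / ((b⁻¹)²)    [power of a power]
= (((a⁸ · b²) / c⁴) · ((c²)²)) / ((b⁻¹)²)    [power of a power]
= (((a⁸ · b²) / c⁴) · c⁴) / ((b⁻¹)²)    [power of a power]
= (((a⁸ · b²) / c⁴) · c⁴) / b⁻²    [power of a power]
= a⁸b⁴    [quotient of powers]

a⁸b⁴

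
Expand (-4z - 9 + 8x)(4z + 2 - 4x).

(-4z - 9 + 8x)(4z + 2 - 4x)
= -16z² - 8z + 16xz - 36z - 18 + 36x + 32xz + 16x - 32x²    [distributive law]
= -16z² - 44z + 48xz - 18 + 52x - 32x²    [combine like terms]

-16z² - 44z + 48xz - 18 + 52x - 32x²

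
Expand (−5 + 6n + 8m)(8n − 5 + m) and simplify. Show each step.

(−5 + 6n + 8m)(8n − 5 + m)
= −40n + 25 − 5m + 48n^2 − 30n + 6mn + 64mn − 40m + 8m^2    [distributive law]
= −70n + 25 − 45m + 48n^2 + 70mn + 8m^2    [combine like terms]

−70n + 25 − 45m + 48n^2 + 70mn + 8m^2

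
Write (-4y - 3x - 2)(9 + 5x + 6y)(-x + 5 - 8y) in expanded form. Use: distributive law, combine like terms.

(-4y - 3x - 2)(9 + 5x + 6y)(-x + 5 - 8y)
= (-36y - 20xy - 24y² - 27x - 15x² - 18xy - 18 - 10x - 12y)(-x + 5 - 8y)    [distributive law]
= (-48y - 38xy - 24y² - 37x - 15x² - 18)(-x + 5 - 8y)    [combine like terms]
= 48xy - 240y + 384y² + 38x²y - 190xy + 304xy² + 24xy² - 120y² + 192y³ + 37x² - 185x + 296xy + 15x³ - 75x² + 120x²y + 18x - 90 + 144y    [distributive law]
= 154xy - 96y + 264y² + 158x²y + 328xy² + 192y³ - 38x² - 167x + 15x³ - 90    [combine like terms]

154xy - 96y + 264y² + 158x²y + 328xy² + 192y³ - 38x² - 167x + 15x³ - 90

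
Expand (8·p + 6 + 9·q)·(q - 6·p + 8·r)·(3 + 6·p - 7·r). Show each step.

(8·p + 6 + 9·q)·(q - 6·p + 8·r)·(3 + 6·p - 7·r)
= (8·p·q - 48·p² + 64·p·r + 6·q - 36·p + 48·r + 9·q² - 54·p·q + 72·q·r)·(3 + 6·p - 7·r)    [distributive law]
= (-46·p·q - 48·p² + 64·p·r + 6·q - 36·p + 48·r + 9·q² + 72·q·r)·(3 + 6·p - 7·r)    [combine like terms]
= -138·p·q - 276·p²·q + 322·p·q·r - 144·p² - 288·p³ + 336·p²·r + 192·p·r + 384·p²·r - 448·p·r² + 18·q + 36·p·q - 42·q·r - 108·p - 216·p² + 252·p·r + 144·r + 288·p·r - 336·r² + 27·q² + 54·p·q² - 63·q²·r + 216·q·r + 432·p·q·r - 504·q·r²    [distributive law]
= -102·p·q - 276·p²·q + 754·p·q·r - 360·p² - 288·p³ + 720·p²·r + 732·p·r - 448·p·r² + 18·q + 174·q·r - 108·p + 144·r - 336·r² + 27·q² + 54·p·q² - 63·q²·r - 504·q·r²    [combine like terms]

-102·p·q - 276·p²·q + 754·p·q·r - 360·p² - 288·p³ + 720·p²·r + 732·p·r - 448·p·r² + 18·q + 174·q·r - 108·p + 144·r - 336·r² + 27·q² + 54·p·q² - 63·q²·r - 504·q·r²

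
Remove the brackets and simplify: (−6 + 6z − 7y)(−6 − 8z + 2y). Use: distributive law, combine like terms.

36 + 12z + 30y − 48z^2 + 68yz − 14y^2

(−6 + 6z − 7y)(−6 − 8z + 2y)
= 36 + 48z − 12y − 36z − 48z^2 + 12yz + 42y + 56yz − 14y^2    [distributive law]
= 36 + 12z + 30y − 48z^2 + 68yz − 14y^2    [combine like terms]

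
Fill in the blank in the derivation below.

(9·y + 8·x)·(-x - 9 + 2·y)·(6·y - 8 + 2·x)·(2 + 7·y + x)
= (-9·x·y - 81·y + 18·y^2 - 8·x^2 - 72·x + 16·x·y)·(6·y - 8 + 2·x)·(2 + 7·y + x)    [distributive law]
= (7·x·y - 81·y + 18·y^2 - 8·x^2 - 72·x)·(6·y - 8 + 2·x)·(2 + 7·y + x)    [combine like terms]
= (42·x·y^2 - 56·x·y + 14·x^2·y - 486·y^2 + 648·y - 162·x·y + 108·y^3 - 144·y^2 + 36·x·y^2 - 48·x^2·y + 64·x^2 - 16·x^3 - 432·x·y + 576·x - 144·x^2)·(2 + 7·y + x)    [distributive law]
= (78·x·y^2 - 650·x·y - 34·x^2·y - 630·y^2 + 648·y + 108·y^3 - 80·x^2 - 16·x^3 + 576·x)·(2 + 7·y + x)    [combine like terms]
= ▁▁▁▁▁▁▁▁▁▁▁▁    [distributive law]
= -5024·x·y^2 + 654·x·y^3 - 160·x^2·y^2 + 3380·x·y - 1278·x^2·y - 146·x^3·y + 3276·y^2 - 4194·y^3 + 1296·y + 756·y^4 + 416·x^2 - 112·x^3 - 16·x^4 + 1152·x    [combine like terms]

After distributive law, the bracketed line is:

156·x·y^2 + 546·x·y^3 + 78·x^2·y^2 - 1300·x·y - 4550·x·y^2 - 650·x^2·y - 68·x^2·y - 238·x^2·y^2 - 34·x^3·y - 1260·y^2 - 4410·y^3 - 630·x·y^2 + 1296·y + 4536·y^2 + 648·x·y + 216·y^3 + 756·y^4 + 108·x·y^3 - 160·x^2 - 560·x^2·y - 80·x^3 - 32·x^3 - 112·x^3·y - 16·x^4 + 1152·x + 4032·x·y + 576·x^2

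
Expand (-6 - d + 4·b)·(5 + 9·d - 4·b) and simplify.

-30 - 59·d + 44·b - 9·d^2 + 40·b·d - 16·b^2

(-6 - d + 4·b)·(5 + 9·d - 4·b)
= -30 - 54·d + 24·b - 5·d - 9·d^2 + 4·b·d + 20·b + 36·b·d - 16·b^2    [distributive law]
= -30 - 59·d + 44·b - 9·d^2 + 40·b·d - 16·b^2    [combine like terms]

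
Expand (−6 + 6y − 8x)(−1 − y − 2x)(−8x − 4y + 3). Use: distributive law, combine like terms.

(−6 + 6y − 8x)(−1 − y − 2x)(−8x − 4y + 3)
= (6 + 6y + 12x − 6y − 6y^2 − 12xy + 8x + 8xy + 16x^2)(−8x − 4y + 3)    [distributive law]
= (6 + 20x − 6y^2 − 4xy + 16x^2)(−8x − 4y + 3)    [combine like terms]
= −48x − 24y + 18 − 160x^2 − 80xy + 60x + 48xy^2 + 24y^3 − 18y^2 + 32x^2y + 16xy^2 − 12xy − 128x^3 − 64x^2y + 48x^2    [distributive law]
= 12x − 24y + 18 − 112x^2 − 92xy + 64xy^2 + 24y^3 − 18y^2 − 32x^2y − 128x^3    [combine like terms]

12x − 24y + 18 − 112x^2 − 92xy + 64xy^2 + 24y^3 − 18y^2 − 32x^2y − 128x^3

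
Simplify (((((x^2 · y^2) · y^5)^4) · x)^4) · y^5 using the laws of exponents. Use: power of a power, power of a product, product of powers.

(((((x^2 · y^2) · y^5)^4) · x)^4) · y^5
= (((((x^2 · y^2) · y^5)^4)^4) · (x^4)) · y^5    [power of a product]
= ((((x^2 · y^2) · y^5)^16) · (x^4)) · y^5    [power of a power]
= ((((x^2 · y^2)^16) · ((y^5)^16)) · (x^4)) · y^5    [power of a product]
= (((((x^2)^16) · ((y^2)^16)) · ((y^5)^16)) · (x^4)) · y^5    [power of a product]
= (((x^32 · ((y^2)^16)) · ((y^5)^16)) · (x^4)) · y^5    [power of a power]
= (((x^32 · y^32) · ((y^5)^16)) · (x^4)) · y^5    [power of a power]
= (((x^32 · y^32) · y^80) · (x^4)) · y^5    [power of a power]
= x^36·y^117    [product of powers]

x^36·y^117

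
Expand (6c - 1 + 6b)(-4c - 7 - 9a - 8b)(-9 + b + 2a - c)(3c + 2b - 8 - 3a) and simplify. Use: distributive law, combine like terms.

(6c - 1 + 6b)(-4c - 7 - 9a - 8b)(-9 + b + 2a - c)(3c + 2b - 8 - 3a)
= (-24c^2 - 42c - 54ac - 48bc + 4c + 7 + 9a + 8b - 24bc - 42b - 54ab - 48b^2)(-9 + b + 2a - c)(3c + 2b - 8 - 3a)    [distributive law]
= (-24c^2 - 38c - 54ac - 72bc + 7 + 9a - 34b - 54ab - 48b^2)(-9 + b + 2a - c)(3c + 2b - 8 - 3a)    [combine like terms]
= (216c^2 - 24bc^2 - 48ac^2 + 24c^3 + 342c - 38bc - 76ac + 38c^2 + 486ac - 54abc - 108a^2c + 54ac^2 + 648bc - 72b^2c - 144abc + 72bc^2 - 63 + 7b + 14a - 7c - 81a + 9ab + 18a^2 - 9ac + 306b - 34b^2 - 68ab + 34bc + 486ab - 54ab^2 - 108a^2b + 54abc + 432b^2 - 48b^3 - 96ab^2 + 48b^2c)(3c + 2b - 8 - 3a)    [distributive law]
= (254c^2 + 48bc^2 + 6ac^2 + 24c^3 + 335c + 644bc + 401ac - 144abc - 108a^2c - 24b^2c - 63 + 313b - 67a + 427ab + 18a^2 + 398b^2 - 150ab^2 - 108a^2b - 48b^3)(3c + 2b - 8 - 3a)    [combine like terms]
= 762c^3 + 508bc^2 - 2032c^2 - 762ac^2 + 144bc^3 + 96b^2c^2 - 384bc^2 - 144abc^2 + 18ac^3 + 12abc^2 - 48ac^2 - 18a^2c^2 + 72c^4 + 48bc^3 - 192c^3 - 72ac^3 + 1005c^2 + 670bc - 2680c - 1005ac + 1932bc^2 + 1288b^2c - 5152bc - 1932abc + 1203ac^2 + 802abc - 3208ac - 1203a^2c - 432abc^2 - 288ab^2c + 1152abc + 432a^2bc - 324a^2c^2 - 216a^2bc + 864a^2c + 324a^3c - 72b^2c^2 - 48b^3c + 192b^2c + 72ab^2c - 189c - 126b + 504 + 189a + 939bc + 626b^2 - 2504b - 939ab - 201ac - 134ab + 536a + 201a^2 + 1281abc + 854ab^2 - 3416ab - 1281a^2b + 54a^2c + 36a^2b - 144a^2 - 54a^3 + 1194b^2c + 796b^3 - 3184b^2 - 1194ab^2 - 450ab^2c - 300ab^3 + 1200ab^2 + 450a^2b^2 - 324a^2bc - 216a^2b^2 + 864a^2b + 324a^3b - 144b^3c - 96b^4 + 384b^3 + 144ab^3    [distributive law]
= 570c^3 + 2056bc^2 - 1027c^2 + 393ac^2 + 192bc^3 + 24b^2c^2 - 564abc^2 - 54ac^3 - 342a^2c^2 + 72c^4 - 3543bc - 2869c - 4414ac + 2674b^2c + 1303abc - 285a^2c - 666ab^2c - 108a^2bc + 324a^3c - 192b^3c - 2630b + 504 + 725a - 2558b^2 - 4489ab + 57a^2 + 860ab^2 - 381a^2b - 54a^3 + 1180b^3 - 156ab^3 + 234a^2b^2 + 324a^3b - 96b^4    [combine like terms]

570c^3 + 2056bc^2 - 1027c^2 + 393ac^2 + 192bc^3 + 24b^2c^2 - 564abc^2 - 54ac^3 - 342a^2c^2 + 72c^4 - 3543bc - 2869c - 4414ac + 2674b^2c + 1303abc - 285a^2c - 666ab^2c - 108a^2bc + 324a^3c - 192b^3c - 2630b + 504 + 725a - 2558b^2 - 4489ab + 57a^2 + 860ab^2 - 381a^2b - 54a^3 + 1180b^3 - 156ab^3 + 234a^2b^2 + 324a^3b - 96b^4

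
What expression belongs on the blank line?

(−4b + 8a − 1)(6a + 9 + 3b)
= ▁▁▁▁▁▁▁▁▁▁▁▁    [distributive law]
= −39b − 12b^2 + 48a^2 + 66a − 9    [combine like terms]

Applying distributive law to the line above:

−24ab − 36b − 12b^2 + 48a^2 + 72a + 24ab − 6a − 9 − 3b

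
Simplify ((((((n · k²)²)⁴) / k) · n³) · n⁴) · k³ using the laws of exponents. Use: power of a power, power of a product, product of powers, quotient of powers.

k¹⁸n¹⁵

((((((n · k²)²)⁴) / k) · n³) · n⁴) · k³
= (((((n · k²)⁸) / k) · n³) · n⁴) · k³    [power of a power]
= (((((n⁸) · ((k²)⁸)) / k) · n³) · n⁴) · k³    [power of a product]
= ((((n⁸ · k¹⁶) / k) · n³) · n⁴) · k³    [power of a power]
= k¹⁸n¹⁵    [quotient of powers; product of powers]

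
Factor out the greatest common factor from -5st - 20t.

-5st - 20t
= 5(-st - 4t)    [factor out 5]
= 5t(-s - 4)    [factor out t]

5t(-s - 4)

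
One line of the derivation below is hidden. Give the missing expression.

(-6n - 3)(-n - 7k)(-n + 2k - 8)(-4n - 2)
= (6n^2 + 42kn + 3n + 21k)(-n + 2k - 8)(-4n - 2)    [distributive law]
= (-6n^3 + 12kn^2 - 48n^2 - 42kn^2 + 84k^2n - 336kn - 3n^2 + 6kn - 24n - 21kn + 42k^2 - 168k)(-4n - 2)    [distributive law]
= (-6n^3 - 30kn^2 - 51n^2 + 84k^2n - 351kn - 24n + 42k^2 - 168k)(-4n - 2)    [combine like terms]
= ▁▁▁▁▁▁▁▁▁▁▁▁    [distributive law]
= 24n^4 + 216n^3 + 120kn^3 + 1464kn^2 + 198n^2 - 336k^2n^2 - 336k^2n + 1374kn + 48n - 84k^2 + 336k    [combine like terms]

After distributive law, the bracketed line is:

24n^4 + 12n^3 + 120kn^3 + 60kn^2 + 204n^3 + 102n^2 - 336k^2n^2 - 168k^2n + 1404kn^2 + 702kn + 96n^2 + 48n - 168k^2n - 84k^2 + 672kn + 336k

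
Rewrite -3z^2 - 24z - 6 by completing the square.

-3z^2 - 24z - 6
= -3(z^2 + 8z) - 6    [factor out -3 from the z-terms]
= -3(z^2 + 8z + 16 - 16) - 6    [add and subtract 16 inside the bracket]
= -3(z + 4)^2 + 48 - 6    [perfect-square identity]
= -3(z + 4)^2 + 42    [combine constants]

-3(z + 4)^2 + 42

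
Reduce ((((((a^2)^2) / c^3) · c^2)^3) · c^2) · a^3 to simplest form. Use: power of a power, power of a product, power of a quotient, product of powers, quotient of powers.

a^15c^(-1)

((((((a^2)^2) / c^3) · c^2)^3) · c^2) · a^3
= ((((((a^2)^2) / c^3)^3) · ((c^2)^3)) · c^2) · a^3    [power of a product]
= ((((((a^2)^2)^3) / ((c^3)^3)) · ((c^2)^3)) · c^2) · a^3    [power of a quotient]
= (((((a^2)^6) / ((c^3)^3)) · ((c^2)^3)) · c^2) · a^3    [power of a power]
= (((a^12 / ((c^3)^3)) · ((c^2)^3)) · c^2) · a^3    [power of a power]
= (((a^12 / c^9) · ((c^2)^3)) · c^2) · a^3    [power of a power]
= (((a^12 / c^9) · c^6) · c^2) · a^3    [power of a power]
= a^15c^(-1)    [quotient of powers; product of powers]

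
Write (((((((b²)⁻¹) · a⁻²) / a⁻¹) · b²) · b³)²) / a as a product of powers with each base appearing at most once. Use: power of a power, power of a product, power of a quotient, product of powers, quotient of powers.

a⁻³·b⁶

(((((((b²)⁻¹) · a⁻²) / a⁻¹) · b²) · b³)²) / a
= (((((((b²)⁻¹) · a⁻²) / a⁻¹) · b²)²) · ((b³)²)) / a    [power of a product]
= (((((((b²)⁻¹) · a⁻²) / a⁻¹)²) · ((b²)²)) · ((b³)²)) / a    [power of a product]
= (((((((b²)⁻¹) · a⁻²)²) / ((a⁻¹)²)) · ((b²)²)) · ((b³)²)) / a    [power of a quotient]
= (((((((b²)⁻¹)²) · ((a⁻²)²)) / ((a⁻¹)²)) · ((b²)²)) · ((b³)²)) / a    [power of a product]
= ((((((b²)⁻²) · ((a⁻²)²)) / ((a⁻¹)²)) · ((b²)²)) · ((b³)²)) / a    [power of a power]
= ((((b⁻⁴ · ((a⁻²)²)) / ((a⁻¹)²)) · ((b²)²)) · ((b³)²)) / a    [power of a power]
= ((((b⁻⁴ · a⁻⁴) / ((a⁻¹)²)) · ((b²)²)) · ((b³)²)) / a    [power of a power]
= ((((b⁻⁴ · a⁻⁴) / a⁻²) · ((b²)²)) · ((b³)²)) / a    [power of a power]
= ((((b⁻⁴ · a⁻⁴) / a⁻²) · b⁴) · ((b³)²)) / a    [power of a power]
= ((((b⁻⁴ · a⁻⁴) / a⁻²) · b⁴) · b⁶) / a    [power of a power]
= a⁻³·b⁶    [quotient of powers; product of powers]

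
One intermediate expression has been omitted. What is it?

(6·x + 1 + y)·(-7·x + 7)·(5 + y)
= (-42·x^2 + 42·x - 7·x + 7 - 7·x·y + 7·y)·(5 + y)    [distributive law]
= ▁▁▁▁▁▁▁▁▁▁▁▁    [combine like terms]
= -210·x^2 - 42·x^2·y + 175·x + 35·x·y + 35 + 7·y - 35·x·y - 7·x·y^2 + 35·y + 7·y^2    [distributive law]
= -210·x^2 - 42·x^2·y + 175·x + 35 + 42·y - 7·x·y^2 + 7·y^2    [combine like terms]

After combine like terms, the bracketed line is:

(-42·x^2 + 35·x + 7 - 7·x·y + 7·y)·(5 + y)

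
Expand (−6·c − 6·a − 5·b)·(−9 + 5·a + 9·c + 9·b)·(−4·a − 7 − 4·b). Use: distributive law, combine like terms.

(−6·c − 6·a − 5·b)·(−9 + 5·a + 9·c + 9·b)·(−4·a − 7 − 4·b)
= (54·c − 30·a·c − 54·c² − 54·b·c + 54·a − 30·a² − 54·a·c − 54·a·b + 45·b − 25·a·b − 45·b·c − 45·b²)·(−4·a − 7 − 4·b)    [distributive law]
= (54·c − 84·a·c − 54·c² − 99·b·c + 54·a − 30·a² − 79·a·b + 45·b − 45·b²)·(−4·a − 7 − 4·b)    [combine like terms]
= −216·a·c − 378·c − 216·b·c + 336·a²·c + 588·a·c + 336·a·b·c + 216·a·c² + 378·c² + 216·b·c² + 396·a·b·c + 693·b·c + 396·b²·c − 216·a² − 378·a − 216·a·b + 120·a³ + 210·a² + 120·a²·b + 316·a²·b + 553·a·b + 316·a·b² − 180·a·b − 315·b − 180·b² + 180·a·b² + 315·b² + 180·b³    [distributive law]
= 372·a·c − 378·c + 477·b·c + 336·a²·c + 732·a·b·c + 216·a·c² + 378·c² + 216·b·c² + 396·b²·c − 6·a² − 378·a + 157·a·b + 120·a³ + 436·a²·b + 496·a·b² − 315·b + 135·b² + 180·b³    [combine like terms]

372·a·c − 378·c + 477·b·c + 336·a²·c + 732·a·b·c + 216·a·c² + 378·c² + 216·b·c² + 396·b²·c − 6·a² − 378·a + 157·a·b + 120·a³ + 436·a²·b + 496·a·b² − 315·b + 135·b² + 180·b³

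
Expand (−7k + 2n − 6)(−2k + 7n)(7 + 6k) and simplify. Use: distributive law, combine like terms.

(−7k + 2n − 6)(−2k + 7n)(7 + 6k)
= (14k^2 − 49kn − 4kn + 14n^2 + 12k − 42n)(7 + 6k)    [distributive law]
= (14k^2 − 53kn + 14n^2 + 12k − 42n)(7 + 6k)    [combine like terms]
= 98k^2 + 84k^3 − 371kn − 318k^2n + 98n^2 + 84kn^2 + 84k + 72k^2 − 294n − 252kn    [distributive law]
= 170k^2 + 84k^3 − 623kn − 318k^2n + 98n^2 + 84kn^2 + 84k − 294n    [combine like terms]

170k^2 + 84k^3 − 623kn − 318k^2n + 98n^2 + 84kn^2 + 84k − 294n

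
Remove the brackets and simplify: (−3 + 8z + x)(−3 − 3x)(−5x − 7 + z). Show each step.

(−3 + 8z + x)(−3 − 3x)(−5x − 7 + z)
= (9 + 9x − 24z − 24xz − 3x − 3x²)(−5x − 7 + z)    [distributive law]
= (9 + 6x − 24z − 24xz − 3x²)(−5x − 7 + z)    [combine like terms]
= −45x − 63 + 9z − 30x² − 42x + 6xz + 120xz + 168z − 24z² + 120x²z + 168xz − 24xz² + 15x³ + 21x² − 3x²z    [distributive law]
= −87x − 63 + 177z − 9x² + 294xz − 24z² + 117x²z − 24xz² + 15x³    [combine like terms]

−87x − 63 + 177z − 9x² + 294xz − 24z² + 117x²z − 24xz² + 15x³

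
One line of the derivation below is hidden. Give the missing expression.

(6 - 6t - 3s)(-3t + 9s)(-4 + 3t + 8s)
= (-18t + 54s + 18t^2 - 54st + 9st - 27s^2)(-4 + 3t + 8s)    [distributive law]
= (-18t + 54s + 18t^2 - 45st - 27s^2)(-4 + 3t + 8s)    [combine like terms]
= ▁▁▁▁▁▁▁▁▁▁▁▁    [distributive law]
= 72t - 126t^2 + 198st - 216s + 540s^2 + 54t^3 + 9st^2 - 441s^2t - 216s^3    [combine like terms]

By distributive law:

72t - 54t^2 - 144st - 216s + 162st + 432s^2 - 72t^2 + 54t^3 + 144st^2 + 180st - 135st^2 - 360s^2t + 108s^2 - 81s^2t - 216s^3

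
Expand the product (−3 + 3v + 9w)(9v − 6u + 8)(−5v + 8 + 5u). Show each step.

(−3 + 3v + 9w)(9v − 6u + 8)(−5v + 8 + 5u)
= (−27v + 18u − 24 + 27v^2 − 18uv + 24v + 81vw − 54uw + 72w)(−5v + 8 + 5u)    [distributive law]
= (−3v + 18u − 24 + 27v^2 − 18uv + 81vw − 54uw + 72w)(−5v + 8 + 5u)    [combine like terms]
= 15v^2 − 24v − 15uv − 90uv + 144u + 90u^2 + 120v − 192 − 120u − 135v^3 + 216v^2 + 135uv^2 + 90uv^2 − 144uv − 90u^2v − 405v^2w + 648vw + 405uvw + 270uvw − 432uw − 270u^2w − 360vw + 576w + 360uw    [distributive law]
= 231v^2 + 96v − 249uv + 24u + 90u^2 − 192 − 135v^3 + 225uv^2 − 90u^2v − 405v^2w + 288vw + 675uvw − 72uw − 270u^2w + 576w    [combine like terms]

231v^2 + 96v − 249uv + 24u + 90u^2 − 192 − 135v^3 + 225uv^2 − 90u^2v − 405v^2w + 288vw + 675uvw − 72uw − 270u^2w + 576w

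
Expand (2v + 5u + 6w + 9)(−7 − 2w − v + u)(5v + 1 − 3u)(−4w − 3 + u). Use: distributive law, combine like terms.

618v^2w + 351v^2 − 90uv^2 + 2282vw + 1014v − 146uv − 84uvw − 166u^2v + 200v^2w^2 − 14uv^2w + 1420vw^2 − 100uvw^2 − 126u^2vw + 40v^3w + 30v^3 − 10uv^3 − 9u^2v^2 + 34u^3v − 1240uw − 552u − 86u^2 − 192u^2w + 128u^3 − 824uw^2 − 12u^2w^2 + 72u^3w − 15u^4 + 276w^2 + 432w + 240vw^3 + 48w^3 − 144uw^3 + 189

(2v + 5u + 6w + 9)(−7 − 2w − v + u)(5v + 1 − 3u)(−4w − 3 + u)
= (−14v − 4vw − 2v^2 + 2uv − 35u − 10uw − 5uv + 5u^2 − 42w − 12w^2 − 6vw + 6uw − 63 − 18w − 9v + 9u)(5v + 1 − 3u)(−4w − 3 + u)    [distributive law]
= (−23v − 10vw − 2v^2 − 3uv − 26u − 4uw + 5u^2 − 60w − 12w^2 − 63)(5v + 1 − 3u)(−4w − 3 + u)    [combine like terms]
= (−115v^2 − 23v + 69uv − 50v^2w − 10vw + 30uvw − 10v^3 − 2v^2 + 6uv^2 − 15uv^2 − 3uv + 9u^2v − 130uv − 26u + 78u^2 − 20uvw − 4uw + 12u^2w + 25u^2v + 5u^2 − 15u^3 − 300vw − 60w + 180uw − 60vw^2 − 12w^2 + 36uw^2 − 315v − 63 + 189u)(−4w − 3 + u)    [distributive law]
= (−117v^2 − 338v − 64uv − 50v^2w − 310vw + 10uvw − 10v^3 − 9uv^2 + 34u^2v + 163u + 83u^2 + 176uw + 12u^2w − 15u^3 − 60w − 60vw^2 − 12w^2 + 36uw^2 − 63)(−4w − 3 + u)    [combine like terms]
= 468v^2w + 351v^2 − 117uv^2 + 1352vw + 1014v − 338uv + 256uvw + 192uv − 64u^2v + 200v^2w^2 + 150v^2w − 50uv^2w + 1240vw^2 + 930vw − 310uvw − 40uvw^2 − 30uvw + 10u^2vw + 40v^3w + 30v^3 − 10uv^3 + 36uv^2w + 27uv^2 − 9u^2v^2 − 136u^2vw − 102u^2v + 34u^3v − 652uw − 489u + 163u^2 − 332u^2w − 249u^2 + 83u^3 − 704uw^2 − 528uw + 176u^2w − 48u^2w^2 − 36u^2w + 12u^3w + 60u^3w + 45u^3 − 15u^4 + 240w^2 + 180w − 60uw + 240vw^3 + 180vw^2 − 60uvw^2 + 48w^3 + 36w^2 − 12uw^2 − 144uw^3 − 108uw^2 + 36u^2w^2 + 252w + 189 − 63u    [distributive law]
= 618v^2w + 351v^2 − 90uv^2 + 2282vw + 1014v − 146uv − 84uvw − 166u^2v + 200v^2w^2 − 14uv^2w + 1420vw^2 − 100uvw^2 − 126u^2vw + 40v^3w + 30v^3 − 10uv^3 − 9u^2v^2 + 34u^3v − 1240uw − 552u − 86u^2 − 192u^2w + 128u^3 − 824uw^2 − 12u^2w^2 + 72u^3w − 15u^4 + 276w^2 + 432w + 240vw^3 + 48w^3 − 144uw^3 + 189    [combine like terms]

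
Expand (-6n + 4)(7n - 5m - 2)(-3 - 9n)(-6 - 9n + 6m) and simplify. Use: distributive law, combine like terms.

(-6n + 4)(7n - 5m - 2)(-3 - 9n)(-6 - 9n + 6m)
= (-42n^2 + 30mn + 12n + 28n - 20m - 8)(-3 - 9n)(-6 - 9n + 6m)    [distributive law]
= (-42n^2 + 30mn + 40n - 20m - 8)(-3 - 9n)(-6 - 9n + 6m)    [combine like terms]
= (126n^2 + 378n^3 - 90mn - 270mn^2 - 120n - 360n^2 + 60m + 180mn + 24 + 72n)(-6 - 9n + 6m)    [distributive law]
= (-234n^2 + 378n^3 + 90mn - 270mn^2 - 48n + 60m + 24)(-6 - 9n + 6m)    [combine like terms]
= 1404n^2 + 2106n^3 - 1404mn^2 - 2268n^3 - 3402n^4 + 2268mn^3 - 540mn - 810mn^2 + 540m^2n + 1620mn^2 + 2430mn^3 - 1620m^2n^2 + 288n + 432n^2 - 288mn - 360m - 540mn + 360m^2 - 144 - 216n + 144m    [distributive law]
= 1836n^2 - 162n^3 - 594mn^2 - 3402n^4 + 4698mn^3 - 1368mn + 540m^2n - 1620m^2n^2 + 72n - 216m + 360m^2 - 144    [combine like terms]

1836n^2 - 162n^3 - 594mn^2 - 3402n^4 + 4698mn^3 - 1368mn + 540m^2n - 1620m^2n^2 + 72n - 216m + 360m^2 - 144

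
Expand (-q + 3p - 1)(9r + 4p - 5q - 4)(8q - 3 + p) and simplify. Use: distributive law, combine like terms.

(-q + 3p - 1)(9r + 4p - 5q - 4)(8q - 3 + p)
= (-9qr - 4pq + 5q² + 4q + 27pr + 12p² - 15pq - 12p - 9r - 4p + 5q + 4)(8q - 3 + p)    [distributive law]
= (-9qr - 19pq + 5q² + 9q + 27pr + 12p² - 16p - 9r + 4)(8q - 3 + p)    [combine like terms]
= -72q²r + 27qr - 9pqr - 152pq² + 57pq - 19p²q + 40q³ - 15q² + 5pq² + 72q² - 27q + 9pq + 216pqr - 81pr + 27p²r + 96p²q - 36p² + 12p³ - 128pq + 48p - 16p² - 72qr + 27r - 9pr + 32q - 12 + 4p    [distributive law]
= -72q²r - 45qr + 207pqr - 147pq² - 62pq + 77p²q + 40q³ + 57q² + 5q - 90pr + 27p²r - 52p² + 12p³ + 52p + 27r - 12    [combine like terms]

-72q²r - 45qr + 207pqr - 147pq² - 62pq + 77p²q + 40q³ + 57q² + 5q - 90pr + 27p²r - 52p² + 12p³ + 52p + 27r - 12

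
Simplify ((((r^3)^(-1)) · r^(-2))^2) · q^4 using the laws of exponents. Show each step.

q^4·r^(-10)

((((r^3)^(-1)) · r^(-2))^2) · q^4
= ((((r^3)^(-1))^2) · ((r^(-2))^2)) · q^4    [power of a product]
= (((r^3)^(-2)) · ((r^(-2))^2)) · q^4    [power of a power]
= (r^(-6) · ((r^(-2))^2)) · q^4    [power of a power]
= (r^(-6) · r^(-4)) · q^4    [power of a power]
= r^(-10) · q^4    [product of powers]
= q^4·r^(-10)    [rearrange]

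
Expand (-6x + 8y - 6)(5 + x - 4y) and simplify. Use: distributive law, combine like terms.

(-6x + 8y - 6)(5 + x - 4y)
= -30x - 6x² + 24xy + 40y + 8xy - 32y² - 30 - 6x + 24y    [distributive law]
= -36x - 6x² + 32xy + 64y - 32y² - 30    [combine like terms]

-36x - 6x² + 32xy + 64y - 32y² - 30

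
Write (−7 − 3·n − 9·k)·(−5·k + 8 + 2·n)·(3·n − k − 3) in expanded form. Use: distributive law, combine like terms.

−64·k·n − 98·k^2 + 167·k − 54·n + 168 − 96·n^2 − 3·k·n^2 + 138·k^2·n − 18·n^3 − 45·k^3

(−7 − 3·n − 9·k)·(−5·k + 8 + 2·n)·(3·n − k − 3)
= (35·k − 56 − 14·n + 15·k·n − 24·n − 6·n^2 + 45·k^2 − 72·k − 18·k·n)·(3·n − k − 3)    [distributive law]
= (−37·k − 56 − 38·n − 3·k·n − 6·n^2 + 45·k^2)·(3·n − k − 3)    [combine like terms]
= −111·k·n + 37·k^2 + 111·k − 168·n + 56·k + 168 − 114·n^2 + 38·k·n + 114·n − 9·k·n^2 + 3·k^2·n + 9·k·n − 18·n^3 + 6·k·n^2 + 18·n^2 + 135·k^2·n − 45·k^3 − 135·k^2    [distributive law]
= −64·k·n − 98·k^2 + 167·k − 54·n + 168 − 96·n^2 − 3·k·n^2 + 138·k^2·n − 18·n^3 − 45·k^3    [combine like terms]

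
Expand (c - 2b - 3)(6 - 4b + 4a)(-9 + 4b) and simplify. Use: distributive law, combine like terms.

-54c + 60bc - 16b²c - 36ac + 16abc - 72b² + 32b³ + 24ab - 32ab² + 162 - 72b + 108a

(c - 2b - 3)(6 - 4b + 4a)(-9 + 4b)
= (6c - 4bc + 4ac - 12b + 8b² - 8ab - 18 + 12b - 12a)(-9 + 4b)    [distributive law]
= (6c - 4bc + 4ac + 8b² - 8ab - 18 - 12a)(-9 + 4b)    [combine like terms]
= -54c + 24bc + 36bc - 16b²c - 36ac + 16abc - 72b² + 32b³ + 72ab - 32ab² + 162 - 72b + 108a - 48ab    [distributive law]
= -54c + 60bc - 16b²c - 36ac + 16abc - 72b² + 32b³ + 24ab - 32ab² + 162 - 72b + 108a    [combine like terms]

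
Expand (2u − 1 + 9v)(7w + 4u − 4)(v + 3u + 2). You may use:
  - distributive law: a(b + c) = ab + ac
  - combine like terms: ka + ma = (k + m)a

203uvw + 42u^2w + 7uw + 116u^2v + 24u^3 − 20u^2 − 48uv − 12u + 119vw − 14w − 68v + 8 + 63v^2w + 36uv^2 − 36v^2

(2u − 1 + 9v)(7w + 4u − 4)(v + 3u + 2)
= (14uw + 8u^2 − 8u − 7w − 4u + 4 + 63vw + 36uv − 36v)(v + 3u + 2)    [distributive law]
= (14uw + 8u^2 − 12u − 7w + 4 + 63vw + 36uv − 36v)(v + 3u + 2)    [combine like terms]
= 14uvw + 42u^2w + 28uw + 8u^2v + 24u^3 + 16u^2 − 12uv − 36u^2 − 24u − 7vw − 21uw − 14w + 4v + 12u + 8 + 63v^2w + 189uvw + 126vw + 36uv^2 + 108u^2v + 72uv − 36v^2 − 108uv − 72v    [distributive law]
= 203uvw + 42u^2w + 7uw + 116u^2v + 24u^3 − 20u^2 − 48uv − 12u + 119vw − 14w − 68v + 8 + 63v^2w + 36uv^2 − 36v^2    [combine like terms]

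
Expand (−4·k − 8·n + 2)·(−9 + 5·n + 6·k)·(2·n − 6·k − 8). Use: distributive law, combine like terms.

(−4·k − 8·n + 2)·(−9 + 5·n + 6·k)·(2·n − 6·k − 8)
= (36·k − 20·k·n − 24·k^2 + 72·n − 40·n^2 − 48·k·n − 18 + 10·n + 12·k)·(2·n − 6·k − 8)    [distributive law]
= (48·k − 68·k·n − 24·k^2 + 82·n − 40·n^2 − 18)·(2·n − 6·k − 8)    [combine like terms]
= 96·k·n − 288·k^2 − 384·k − 136·k·n^2 + 408·k^2·n + 544·k·n − 48·k^2·n + 144·k^3 + 192·k^2 + 164·n^2 − 492·k·n − 656·n − 80·n^3 + 240·k·n^2 + 320·n^2 − 36·n + 108·k + 144    [distributive law]
= 148·k·n − 96·k^2 − 276·k + 104·k·n^2 + 360·k^2·n + 144·k^3 + 484·n^2 − 692·n − 80·n^3 + 144    [combine like terms]

148·k·n − 96·k^2 − 276·k + 104·k·n^2 + 360·k^2·n + 144·k^3 + 484·n^2 − 692·n − 80·n^3 + 144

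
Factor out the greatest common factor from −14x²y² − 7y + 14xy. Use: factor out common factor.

−14x²y² − 7y + 14xy
= 7(−2x²y² − y + 2xy)    [factor out 7]
= 7y(−2x²y − 1 + 2x)    [factor out y]

7y(−2x²y − 1 + 2x)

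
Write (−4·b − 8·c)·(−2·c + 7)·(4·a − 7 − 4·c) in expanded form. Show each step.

(−4·b − 8·c)·(−2·c + 7)·(4·a − 7 − 4·c)
= (8·b·c − 28·b + 16·c^2 − 56·c)·(4·a − 7 − 4·c)    [distributive law]
= 32·a·b·c − 56·b·c − 32·b·c^2 − 112·a·b + 196·b + 112·b·c + 64·a·c^2 − 112·c^2 − 64·c^3 − 224·a·c + 392·c + 224·c^2    [distributive law]
= 32·a·b·c + 56·b·c − 32·b·c^2 − 112·a·b + 196·b + 64·a·c^2 + 112·c^2 − 64·c^3 − 224·a·c + 392·c    [combine like terms]

32·a·b·c + 56·b·c − 32·b·c^2 − 112·a·b + 196·b + 64·a·c^2 + 112·c^2 − 64·c^3 − 224·a·c + 392·c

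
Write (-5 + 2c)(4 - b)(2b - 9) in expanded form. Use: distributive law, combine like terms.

(-5 + 2c)(4 - b)(2b - 9)
= (-20 + 5b + 8c - 2bc)(2b - 9)    [distributive law]
= -40b + 180 + 10b^2 - 45b + 16bc - 72c - 4b^2c + 18bc    [distributive law]
= -85b + 180 + 10b^2 + 34bc - 72c - 4b^2c    [combine like terms]

-85b + 180 + 10b^2 + 34bc - 72c - 4b^2c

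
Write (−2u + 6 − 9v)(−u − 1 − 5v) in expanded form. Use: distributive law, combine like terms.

2u² − 4u + 19uv − 6 − 21v + 45v²

(−2u + 6 − 9v)(−u − 1 − 5v)
= 2u² + 2u + 10uv − 6u − 6 − 30v + 9uv + 9v + 45v²    [distributive law]
= 2u² − 4u + 19uv − 6 − 21v + 45v²    [combine like terms]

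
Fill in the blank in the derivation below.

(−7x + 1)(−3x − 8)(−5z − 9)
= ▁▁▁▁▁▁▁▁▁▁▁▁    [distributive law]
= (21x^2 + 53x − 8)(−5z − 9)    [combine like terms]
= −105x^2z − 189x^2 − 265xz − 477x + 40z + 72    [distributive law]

Applying distributive law to the line above:

(21x^2 + 56x − 3x − 8)(−5z − 9)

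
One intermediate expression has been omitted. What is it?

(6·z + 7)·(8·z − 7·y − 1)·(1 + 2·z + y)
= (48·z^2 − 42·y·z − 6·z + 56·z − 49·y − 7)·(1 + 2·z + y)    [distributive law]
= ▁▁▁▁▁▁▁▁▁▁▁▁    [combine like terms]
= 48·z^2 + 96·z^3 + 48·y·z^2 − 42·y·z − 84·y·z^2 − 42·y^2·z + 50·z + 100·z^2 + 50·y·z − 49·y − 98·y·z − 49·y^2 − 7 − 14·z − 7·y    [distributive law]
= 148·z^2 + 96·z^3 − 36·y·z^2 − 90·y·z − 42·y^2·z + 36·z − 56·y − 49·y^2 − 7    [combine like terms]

After combine like terms, the bracketed line is:

(48·z^2 − 42·y·z + 50·z − 49·y − 7)·(1 + 2·z + y)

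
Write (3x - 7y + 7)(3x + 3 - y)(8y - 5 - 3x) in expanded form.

(3x - 7y + 7)(3x + 3 - y)(8y - 5 - 3x)
= (9x^2 + 9x - 3xy - 21xy - 21y + 7y^2 + 21x + 21 - 7y)(8y - 5 - 3x)    [distributive law]
= (9x^2 + 30x - 24xy - 28y + 7y^2 + 21)(8y - 5 - 3x)    [combine like terms]
= 72x^2y - 45x^2 - 27x^3 + 240xy - 150x - 90x^2 - 192xy^2 + 120xy + 72x^2y - 224y^2 + 140y + 84xy + 56y^3 - 35y^2 - 21xy^2 + 168y - 105 - 63x    [distributive law]
= 144x^2y - 135x^2 - 27x^3 + 444xy - 213x - 213xy^2 - 259y^2 + 308y + 56y^3 - 105    [combine like terms]

144x^2y - 135x^2 - 27x^3 + 444xy - 213x - 213xy^2 - 259y^2 + 308y + 56y^3 - 105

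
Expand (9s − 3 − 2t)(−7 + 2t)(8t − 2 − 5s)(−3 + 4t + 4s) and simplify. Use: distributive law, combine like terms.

2432st − 2524st^2 − 790s^2t − 231s − 861s^2 + 1260s^3 + 528st^3 + 296s^2t^2 − 360s^3t − 624t + 392t^2 + 126 + 384t^3 − 128t^4

(9s − 3 − 2t)(−7 + 2t)(8t − 2 − 5s)(−3 + 4t + 4s)
= (−63s + 18st + 21 − 6t + 14t − 4t^2)(8t − 2 − 5s)(−3 + 4t + 4s)    [distributive law]
= (−63s + 18st + 21 + 8t − 4t^2)(8t − 2 − 5s)(−3 + 4t + 4s)    [combine like terms]
= (−504st + 126s + 315s^2 + 144st^2 − 36st − 90s^2t + 168t − 42 − 105s + 64t^2 − 16t − 40st − 32t^3 + 8t^2 + 20st^2)(−3 + 4t + 4s)    [distributive law]
= (−580st + 21s + 315s^2 + 164st^2 − 90s^2t + 152t − 42 + 72t^2 − 32t^3)(−3 + 4t + 4s)    [combine like terms]
= 1740st − 2320st^2 − 2320s^2t − 63s + 84st + 84s^2 − 945s^2 + 1260s^2t + 1260s^3 − 492st^2 + 656st^3 + 656s^2t^2 + 270s^2t − 360s^2t^2 − 360s^3t − 456t + 608t^2 + 608st + 126 − 168t − 168s − 216t^2 + 288t^3 + 288st^2 + 96t^3 − 128t^4 − 128st^3    [distributive law]
= 2432st − 2524st^2 − 790s^2t − 231s − 861s^2 + 1260s^3 + 528st^3 + 296s^2t^2 − 360s^3t − 624t + 392t^2 + 126 + 384t^3 − 128t^4    [combine like terms]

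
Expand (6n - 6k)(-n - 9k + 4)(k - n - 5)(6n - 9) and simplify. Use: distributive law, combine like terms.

252kn³ + 1350kn² + 36n⁴ - 18n³ - 774n² - 612k²n² - 846k²n - 1872kn + 1080n + 324k³n - 486k³ + 2646k² - 1080k

(6n - 6k)(-n - 9k + 4)(k - n - 5)(6n - 9)
= (-6n² - 54kn + 24n + 6kn + 54k² - 24k)(k - n - 5)(6n - 9)    [distributive law]
= (-6n² - 48kn + 24n + 54k² - 24k)(k - n - 5)(6n - 9)    [combine like terms]
= (-6kn² + 6n³ + 30n² - 48k²n + 48kn² + 240kn + 24kn - 24n² - 120n + 54k³ - 54k²n - 270k² - 24k² + 24kn + 120k)(6n - 9)    [distributive law]
= (42kn² + 6n³ + 6n² - 102k²n + 288kn - 120n + 54k³ - 294k² + 120k)(6n - 9)    [combine like terms]
= 252kn³ - 378kn² + 36n⁴ - 54n³ + 36n³ - 54n² - 612k²n² + 918k²n + 1728kn² - 2592kn - 720n² + 1080n + 324k³n - 486k³ - 1764k²n + 2646k² + 720kn - 1080k    [distributive law]
= 252kn³ + 1350kn² + 36n⁴ - 18n³ - 774n² - 612k²n² - 846k²n - 1872kn + 1080n + 324k³n - 486k³ + 2646k² - 1080k    [combine like terms]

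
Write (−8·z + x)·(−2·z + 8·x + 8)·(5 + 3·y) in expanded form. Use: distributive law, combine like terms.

80·z² + 48·y·z² − 330·x·z − 198·x·y·z − 320·z − 192·y·z + 40·x² + 24·x²·y + 40·x + 24·x·y

(−8·z + x)·(−2·z + 8·x + 8)·(5 + 3·y)
= (16·z² − 64·x·z − 64·z − 2·x·z + 8·x² + 8·x)·(5 + 3·y)    [distributive law]
= (16·z² − 66·x·z − 64·z + 8·x² + 8·x)·(5 + 3·y)    [combine like terms]
= 80·z² + 48·y·z² − 330·x·z − 198·x·y·z − 320·z − 192·y·z + 40·x² + 24·x²·y + 40·x + 24·x·y    [distributive law]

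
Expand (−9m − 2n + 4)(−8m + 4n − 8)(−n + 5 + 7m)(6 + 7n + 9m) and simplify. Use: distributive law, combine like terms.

3964m^2n − 1808m^2n^2 + 1620m^3n + 3624m^2 + 8784m^3 + 4536m^4 − 276mn^2 − 180mn^3 + 2064mn − 1584m − 456n^3 + 56n^4 + 912n^2 + 32n − 960

(−9m − 2n + 4)(−8m + 4n − 8)(−n + 5 + 7m)(6 + 7n + 9m)
= (72m^2 − 36mn + 72m + 16mn − 8n^2 + 16n − 32m + 16n − 32)(−n + 5 + 7m)(6 + 7n + 9m)    [distributive law]
= (72m^2 − 20mn + 40m − 8n^2 + 32n − 32)(−n + 5 + 7m)(6 + 7n + 9m)    [combine like terms]
= (−72m^2n + 360m^2 + 504m^3 + 20mn^2 − 100mn − 140m^2n − 40mn + 200m + 280m^2 + 8n^3 − 40n^2 − 56mn^2 − 32n^2 + 160n + 224mn + 32n − 160 − 224m)(6 + 7n + 9m)    [distributive law]
= (−212m^2n + 640m^2 + 504m^3 − 36mn^2 + 84mn − 24m + 8n^3 − 72n^2 + 192n − 160)(6 + 7n + 9m)    [combine like terms]
= −1272m^2n − 1484m^2n^2 − 1908m^3n + 3840m^2 + 4480m^2n + 5760m^3 + 3024m^3 + 3528m^3n + 4536m^4 − 216mn^2 − 252mn^3 − 324m^2n^2 + 504mn + 588mn^2 + 756m^2n − 144m − 168mn − 216m^2 + 48n^3 + 56n^4 + 72mn^3 − 432n^2 − 504n^3 − 648mn^2 + 1152n + 1344n^2 + 1728mn − 960 − 1120n − 1440m    [distributive law]
= 3964m^2n − 1808m^2n^2 + 1620m^3n + 3624m^2 + 8784m^3 + 4536m^4 − 276mn^2 − 180mn^3 + 2064mn − 1584m − 456n^3 + 56n^4 + 912n^2 + 32n − 960    [combine like terms]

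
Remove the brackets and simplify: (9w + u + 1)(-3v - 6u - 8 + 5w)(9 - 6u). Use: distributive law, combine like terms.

-243vw + 162uvw - 39uw + 294u^2w - 603w + 405w^2 - 270uw^2 - 9uv + 18u^2v + 30u^2 + 36u^3 - 78u - 27v - 72

(9w + u + 1)(-3v - 6u - 8 + 5w)(9 - 6u)
= (-27vw - 54uw - 72w + 45w^2 - 3uv - 6u^2 - 8u + 5uw - 3v - 6u - 8 + 5w)(9 - 6u)    [distributive law]
= (-27vw - 49uw - 67w + 45w^2 - 3uv - 6u^2 - 14u - 3v - 8)(9 - 6u)    [combine like terms]
= -243vw + 162uvw - 441uw + 294u^2w - 603w + 402uw + 405w^2 - 270uw^2 - 27uv + 18u^2v - 54u^2 + 36u^3 - 126u + 84u^2 - 27v + 18uv - 72 + 48u    [distributive law]
= -243vw + 162uvw - 39uw + 294u^2w - 603w + 405w^2 - 270uw^2 - 9uv + 18u^2v + 30u^2 + 36u^3 - 78u - 27v - 72    [combine like terms]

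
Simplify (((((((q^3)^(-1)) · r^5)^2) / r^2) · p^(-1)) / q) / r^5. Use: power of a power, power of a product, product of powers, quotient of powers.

p^(-1)q^(-7)r^3

(((((((q^3)^(-1)) · r^5)^2) / r^2) · p^(-1)) / q) / r^5
= (((((((q^3)^(-1))^2) · ((r^5)^2)) / r^2) · p^(-1)) / q) / r^5    [power of a product]
= ((((((q^3)^(-2)) · ((r^5)^2)) / r^2) · p^(-1)) / q) / r^5    [power of a power]
= ((((q^(-6) · ((r^5)^2)) / r^2) · p^(-1)) / q) / r^5    [power of a power]
= ((((q^(-6) · r^10) / r^2) · p^(-1)) / q) / r^5    [power of a power]
= p^(-1)q^(-7)r^3    [quotient of powers; product of powers]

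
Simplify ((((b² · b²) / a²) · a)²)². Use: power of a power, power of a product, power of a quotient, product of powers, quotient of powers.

a⁻⁴b¹⁶

((((b² · b²) / a²) · a)²)²
= (((b² · b²) / a²) · a)⁴    [power of a power]
= (((b² · b²) / a²)⁴) · (a⁴)    [power of a product]
= (((b² · b²)⁴) / ((a²)⁴)) · (a⁴)    [power of a quotient]
= ((((b²)⁴) · ((b²)⁴)) / ((a²)⁴)) · (a⁴)    [power of a product]
= ((b⁸ · ((b²)⁴)) / ((a²)⁴)) · (a⁴)    [power of a power]
= ((b⁸ · b⁸) / ((a²)⁴)) · (a⁴)    [power of a power]
= (b¹⁶ / ((a²)⁴)) · (a⁴)    [product of powers]
= (b¹⁶ / a⁸) · (a⁴)    [power of a power]
= a⁻⁴b¹⁶    [quotient of powers]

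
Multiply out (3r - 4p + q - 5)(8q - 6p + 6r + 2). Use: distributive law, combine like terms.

30qr - 42pr + 18r^2 - 24r - 38pq + 24p^2 + 22p + 8q^2 - 38q - 10

(3r - 4p + q - 5)(8q - 6p + 6r + 2)
= 24qr - 18pr + 18r^2 + 6r - 32pq + 24p^2 - 24pr - 8p + 8q^2 - 6pq + 6qr + 2q - 40q + 30p - 30r - 10    [distributive law]
= 30qr - 42pr + 18r^2 - 24r - 38pq + 24p^2 + 22p + 8q^2 - 38q - 10    [combine like terms]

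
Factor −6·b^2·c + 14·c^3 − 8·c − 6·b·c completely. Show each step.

−6·b^2·c + 14·c^3 − 8·c − 6·b·c
= 2(−3·b^2·c + 7·c^3 − 4·c − 3·b·c)    [factor out 2]
= 2·c(−3·b^2 + 7·c^2 − 4 − 3·b)    [factor out c]

2·c(−3·b^2 + 7·c^2 − 4 − 3·b)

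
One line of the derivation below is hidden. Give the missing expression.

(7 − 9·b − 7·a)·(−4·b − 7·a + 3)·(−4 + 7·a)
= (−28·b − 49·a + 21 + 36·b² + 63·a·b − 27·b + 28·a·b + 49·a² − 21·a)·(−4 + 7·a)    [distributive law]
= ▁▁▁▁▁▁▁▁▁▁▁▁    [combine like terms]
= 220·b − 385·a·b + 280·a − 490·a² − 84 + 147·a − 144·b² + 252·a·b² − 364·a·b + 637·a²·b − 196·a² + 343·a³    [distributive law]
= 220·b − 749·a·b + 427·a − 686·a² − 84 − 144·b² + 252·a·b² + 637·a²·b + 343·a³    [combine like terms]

After combine like terms, the bracketed line is:

(−55·b − 70·a + 21 + 36·b² + 91·a·b + 49·a²)·(−4 + 7·a)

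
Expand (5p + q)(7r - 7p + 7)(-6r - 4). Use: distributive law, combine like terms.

(5p + q)(7r - 7p + 7)(-6r - 4)
= (35pr - 35p^2 + 35p + 7qr - 7pq + 7q)(-6r - 4)    [distributive law]
= -210pr^2 - 140pr + 210p^2r + 140p^2 - 210pr - 140p - 42qr^2 - 28qr + 42pqr + 28pq - 42qr - 28q    [distributive law]
= -210pr^2 - 350pr + 210p^2r + 140p^2 - 140p - 42qr^2 - 70qr + 42pqr + 28pq - 28q    [combine like terms]

-210pr^2 - 350pr + 210p^2r + 140p^2 - 140p - 42qr^2 - 70qr + 42pqr + 28pq - 28q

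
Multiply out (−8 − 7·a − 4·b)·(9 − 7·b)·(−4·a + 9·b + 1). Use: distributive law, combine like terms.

225·a − 628·b − 72 − 598·a·b + 208·b² + 252·a² − 196·a²·b + 329·a·b² + 252·b³

(−8 − 7·a − 4·b)·(9 − 7·b)·(−4·a + 9·b + 1)
= (−72 + 56·b − 63·a + 49·a·b − 36·b + 28·b²)·(−4·a + 9·b + 1)    [distributive law]
= (−72 + 20·b − 63·a + 49·a·b + 28·b²)·(−4·a + 9·b + 1)    [combine like terms]
= 288·a − 648·b − 72 − 80·a·b + 180·b² + 20·b + 252·a² − 567·a·b − 63·a − 196·a²·b + 441·a·b² + 49·a·b − 112·a·b² + 252·b³ + 28·b²    [distributive law]
= 225·a − 628·b − 72 − 598·a·b + 208·b² + 252·a² − 196·a²·b + 329·a·b² + 252·b³    [combine like terms]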